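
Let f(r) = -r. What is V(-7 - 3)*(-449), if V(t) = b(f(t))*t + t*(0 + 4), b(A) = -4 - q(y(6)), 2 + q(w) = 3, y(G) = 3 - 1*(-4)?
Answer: -4490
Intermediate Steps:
y(G) = 7 (y(G) = 3 + 4 = 7)
q(w) = 1 (q(w) = -2 + 3 = 1)
b(A) = -5 (b(A) = -4 - 1*1 = -4 - 1 = -5)
V(t) = -t (V(t) = -5*t + t*(0 + 4) = -5*t + t*4 = -5*t + 4*t = -t)
V(-7 - 3)*(-449) = -(-7 - 3)*(-449) = -1*(-10)*(-449) = 10*(-449) = -4490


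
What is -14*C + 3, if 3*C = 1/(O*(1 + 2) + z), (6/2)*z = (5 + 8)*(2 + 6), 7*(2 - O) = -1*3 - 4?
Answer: 379/131 ≈ 2.8931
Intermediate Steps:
O = 3 (O = 2 - (-1*3 - 4)/7 = 2 - (-3 - 4)/7 = 2 - ⅐*(-7) = 2 + 1 = 3)
z = 104/3 (z = ((5 + 8)*(2 + 6))/3 = (13*8)/3 = (⅓)*104 = 104/3 ≈ 34.667)
C = 1/131 (C = 1/(3*(3*(1 + 2) + 104/3)) = 1/(3*(3*3 + 104/3)) = 1/(3*(9 + 104/3)) = 1/(3*(131/3)) = (⅓)*(3/131) = 1/131 ≈ 0.0076336)
-14*C + 3 = -14*1/131 + 3 = -14/131 + 3 = 379/131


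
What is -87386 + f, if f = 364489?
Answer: 277103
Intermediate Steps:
-87386 + f = -87386 + 364489 = 277103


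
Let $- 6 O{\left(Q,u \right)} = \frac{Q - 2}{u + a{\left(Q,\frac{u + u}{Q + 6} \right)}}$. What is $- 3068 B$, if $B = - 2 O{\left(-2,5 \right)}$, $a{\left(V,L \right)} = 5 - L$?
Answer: $\frac{24544}{45} \approx 545.42$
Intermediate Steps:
$O{\left(Q,u \right)} = - \frac{-2 + Q}{6 \left(5 + u - \frac{2 u}{6 + Q}\right)}$ ($O{\left(Q,u \right)} = - \frac{\left(Q - 2\right) \frac{1}{u + \left(5 - \frac{u + u}{Q + 6}\right)}}{6} = - \frac{\left(-2 + Q\right) \frac{1}{u - \left(-5 + \frac{2 u}{6 + Q}\right)}}{6} = - \frac{\left(-2 + Q\right) \frac{1}{5 + u - \frac{2 u}{6 + Q}}}{6} = - \frac{\frac{1}{5 + u - \frac{2 u}{6 + Q}} \left(-2 + Q\right)}{6} = - \frac{-2 + Q}{6 \left(5 + u - \frac{2 u}{6 + Q}\right)}$)
$B = - \frac{8}{45}$ ($B = - 2 \frac{\left(-2 - 2\right) \left(6 - 2\right)}{12 \cdot 5 - 6 \left(5 + 5\right) \left(6 - 2\right)} = - 2 \frac{1}{60 - 60 \cdot 4} \left(-4\right) 4 = - 2 \frac{1}{60 - 240} \left(-4\right) 4 = - 2 \frac{1}{-180} \left(-4\right) 4 = - 2 \left(\left(- \frac{1}{180}\right) \left(-4\right) 4\right) = \left(-2\right) \frac{4}{45} = - \frac{8}{45} \approx -0.17778$)
$- 3068 B = \left(-3068\right) \left(- \frac{8}{45}\right) = \frac{24544}{45}$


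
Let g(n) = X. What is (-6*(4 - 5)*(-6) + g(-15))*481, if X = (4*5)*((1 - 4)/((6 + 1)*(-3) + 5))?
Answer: -62049/4 ≈ -15512.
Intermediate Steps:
X = 15/4 (X = 20*(-3/(7*(-3) + 5)) = 20*(-3/(-21 + 5)) = 20*(-3/(-16)) = 20*(-3*(-1/16)) = 20*(3/16) = 15/4 ≈ 3.7500)
g(n) = 15/4
(-6*(4 - 5)*(-6) + g(-15))*481 = (-6*(4 - 5)*(-6) + 15/4)*481 = (-6*(-1)*(-6) + 15/4)*481 = (6*(-6) + 15/4)*481 = (-36 + 15/4)*481 = -129/4*481 = -62049/4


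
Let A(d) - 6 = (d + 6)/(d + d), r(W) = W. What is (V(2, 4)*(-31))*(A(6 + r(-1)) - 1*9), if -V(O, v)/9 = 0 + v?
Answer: -10602/5 ≈ -2120.4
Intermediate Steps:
V(O, v) = -9*v (V(O, v) = -9*(0 + v) = -9*v)
A(d) = 6 + (6 + d)/(2*d) (A(d) = 6 + (d + 6)/(d + d) = 6 + (6 + d)/((2*d)) = 6 + (6 + d)*(1/(2*d)) = 6 + (6 + d)/(2*d))
(V(2, 4)*(-31))*(A(6 + r(-1)) - 1*9) = (-9*4*(-31))*((13/2 + 3/(6 - 1)) - 1*9) = (-36*(-31))*((13/2 + 3/5) - 9) = 1116*((13/2 + 3*(1/5)) - 9) = 1116*((13/2 + 3/5) - 9) = 1116*(71/10 - 9) = 1116*(-19/10) = -10602/5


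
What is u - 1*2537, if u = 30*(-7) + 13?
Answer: -2734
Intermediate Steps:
u = -197 (u = -210 + 13 = -197)
u - 1*2537 = -197 - 1*2537 = -197 - 2537 = -2734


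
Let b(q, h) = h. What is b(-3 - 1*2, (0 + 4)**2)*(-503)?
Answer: -8048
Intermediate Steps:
b(-3 - 1*2, (0 + 4)**2)*(-503) = (0 + 4)**2*(-503) = 4**2*(-503) = 16*(-503) = -8048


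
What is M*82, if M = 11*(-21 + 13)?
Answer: -7216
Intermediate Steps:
M = -88 (M = 11*(-8) = -88)
M*82 = -88*82 = -7216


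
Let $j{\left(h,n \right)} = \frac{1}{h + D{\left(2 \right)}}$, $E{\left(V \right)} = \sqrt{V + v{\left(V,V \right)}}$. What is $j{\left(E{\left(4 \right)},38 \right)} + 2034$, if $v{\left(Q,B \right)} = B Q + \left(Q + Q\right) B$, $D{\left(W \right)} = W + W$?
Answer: $\frac{18305}{9} + \frac{\sqrt{13}}{18} \approx 2034.1$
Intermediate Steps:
$D{\left(W \right)} = 2 W$
$v{\left(Q,B \right)} = 3 B Q$ ($v{\left(Q,B \right)} = B Q + 2 Q B = B Q + 2 B Q = 3 B Q$)
$E{\left(V \right)} = \sqrt{V + 3 V^{2}}$ ($E{\left(V \right)} = \sqrt{V + 3 V V} = \sqrt{V + 3 V^{2}}$)
$j{\left(h,n \right)} = \frac{1}{4 + h}$ ($j{\left(h,n \right)} = \frac{1}{h + 2 \cdot 2} = \frac{1}{h + 4} = \frac{1}{4 + h}$)
$j{\left(E{\left(4 \right)},38 \right)} + 2034 = \frac{1}{4 + \sqrt{4 \left(1 + 3 \cdot 4\right)}} + 2034 = \frac{1}{4 + \sqrt{4 \left(1 + 12\right)}} + 2034 = \frac{1}{4 + \sqrt{4 \cdot 13}} + 2034 = \frac{1}{4 + \sqrt{52}} + 2034 = \frac{1}{4 + 2 \sqrt{13}} + 2034 = 2034 + \frac{1}{4 + 2 \sqrt{13}}$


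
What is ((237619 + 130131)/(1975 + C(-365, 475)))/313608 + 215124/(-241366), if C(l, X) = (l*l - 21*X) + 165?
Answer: -422964917926819/474565467316296 ≈ -0.89127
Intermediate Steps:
C(l, X) = 165 + l² - 21*X (C(l, X) = (l² - 21*X) + 165 = 165 + l² - 21*X)
((237619 + 130131)/(1975 + C(-365, 475)))/313608 + 215124/(-241366) = ((237619 + 130131)/(1975 + (165 + (-365)² - 21*475)))/313608 + 215124/(-241366) = (367750/(1975 + (165 + 133225 - 9975)))*(1/313608) + 215124*(-1/241366) = (367750/(1975 + 123415))*(1/313608) - 107562/120683 = (367750/125390)*(1/313608) - 107562/120683 = (367750*(1/125390))*(1/313608) - 107562/120683 = (36775/12539)*(1/313608) - 107562/120683 = 36775/3932330712 - 107562/120683 = -422964917926819/474565467316296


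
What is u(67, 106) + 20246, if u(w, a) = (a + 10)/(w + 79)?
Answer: 1478016/73 ≈ 20247.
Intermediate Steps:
u(w, a) = (10 + a)/(79 + w)
u(67, 106) + 20246 = (10 + 106)/(79 + 67) + 20246 = 116/146 + 20246 = (1/146)*116 + 20246 = 58/73 + 20246 = 1478016/73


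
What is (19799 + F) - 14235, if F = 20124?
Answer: 25688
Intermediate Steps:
(19799 + F) - 14235 = (19799 + 20124) - 14235 = 39923 - 14235 = 25688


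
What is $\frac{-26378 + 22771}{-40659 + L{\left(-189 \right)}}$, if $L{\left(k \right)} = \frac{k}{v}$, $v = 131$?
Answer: $\frac{472517}{5326518} \approx 0.08871$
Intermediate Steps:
$L{\left(k \right)} = \frac{k}{131}$
$\frac{-26378 + 22771}{-40659 + L{\left(-189 \right)}} = \frac{-26378 + 22771}{-40659 + \frac{1}{131} \left(-189\right)} = - \frac{3607}{-40659 - \frac{189}{131}} = - \frac{3607}{- \frac{5326518}{131}} = \left(-3607\right) \left(- \frac{131}{5326518}\right) = \frac{472517}{5326518}$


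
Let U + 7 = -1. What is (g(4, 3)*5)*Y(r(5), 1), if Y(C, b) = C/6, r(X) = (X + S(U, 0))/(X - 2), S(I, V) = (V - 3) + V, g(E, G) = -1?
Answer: -5/9 ≈ -0.55556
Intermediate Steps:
U = -8 (U = -7 - 1 = -8)
S(I, V) = -3 + 2*V (S(I, V) = (-3 + V) + V = -3 + 2*V)
r(X) = (-3 + X)/(-2 + X) (r(X) = (X + (-3 + 2*0))/(X - 2) = (X + (-3 + 0))/(-2 + X) = (X - 3)/(-2 + X) = (-3 + X)/(-2 + X))
Y(C, b) = C/6 (Y(C, b) = C*(⅙) = C/6)
(g(4, 3)*5)*Y(r(5), 1) = (-1*5)*(((-3 + 5)/(-2 + 5))/6) = -5*2/3/6 = -5*(⅓)*2/6 = -5*2/(6*3) = -5*⅑ = -5/9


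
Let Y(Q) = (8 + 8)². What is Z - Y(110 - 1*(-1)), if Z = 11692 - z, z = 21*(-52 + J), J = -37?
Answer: 13305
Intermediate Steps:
z = -1869 (z = 21*(-52 - 37) = 21*(-89) = -1869)
Y(Q) = 256 (Y(Q) = 16² = 256)
Z = 13561 (Z = 11692 - 1*(-1869) = 11692 + 1869 = 13561)
Z - Y(110 - 1*(-1)) = 13561 - 1*256 = 13561 - 256 = 13305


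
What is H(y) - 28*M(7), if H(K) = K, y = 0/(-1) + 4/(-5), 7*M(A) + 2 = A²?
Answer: -944/5 ≈ -188.80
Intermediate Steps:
M(A) = -2/7 + A²/7
y = -⅘ (y = 0*(-1) + 4*(-⅕) = 0 - ⅘ = -⅘ ≈ -0.80000)
H(y) - 28*M(7) = -⅘ - 28*(-2/7 + (⅐)*7²) = -⅘ - 28*(-2/7 + (⅐)*49) = -⅘ - 28*(-2/7 + 7) = -⅘ - 28*47/7 = -⅘ - 188 = -944/5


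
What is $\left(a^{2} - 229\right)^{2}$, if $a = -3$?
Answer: $48400$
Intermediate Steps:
$\left(a^{2} - 229\right)^{2} = \left(\left(-3\right)^{2} - 229\right)^{2} = \left(9 - 229\right)^{2} = \left(-220\right)^{2} = 48400$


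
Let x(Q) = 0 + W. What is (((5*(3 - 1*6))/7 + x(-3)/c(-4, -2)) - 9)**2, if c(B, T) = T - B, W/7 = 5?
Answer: 7921/196 ≈ 40.413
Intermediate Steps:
W = 35 (W = 7*5 = 35)
x(Q) = 35 (x(Q) = 0 + 35 = 35)
(((5*(3 - 1*6))/7 + x(-3)/c(-4, -2)) - 9)**2 = (((5*(3 - 1*6))/7 + 35/(-2 - 1*(-4))) - 9)**2 = (((5*(3 - 6))*(1/7) + 35/(-2 + 4)) - 9)**2 = (((5*(-3))*(1/7) + 35/2) - 9)**2 = ((-15*1/7 + 35*(1/2)) - 9)**2 = ((-15/7 + 35/2) - 9)**2 = (215/14 - 9)**2 = (89/14)**2 = 7921/196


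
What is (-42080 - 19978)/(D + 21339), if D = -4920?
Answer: -20686/5473 ≈ -3.7796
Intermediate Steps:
(-42080 - 19978)/(D + 21339) = (-42080 - 19978)/(-4920 + 21339) = -62058/16419 = -62058*1/16419 = -20686/5473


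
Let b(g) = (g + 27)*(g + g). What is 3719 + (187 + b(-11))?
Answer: 3554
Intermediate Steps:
b(g) = 2*g*(27 + g) (b(g) = (27 + g)*(2*g) = 2*g*(27 + g))
3719 + (187 + b(-11)) = 3719 + (187 + 2*(-11)*(27 - 11)) = 3719 + (187 + 2*(-11)*16) = 3719 + (187 - 352) = 3719 - 165 = 3554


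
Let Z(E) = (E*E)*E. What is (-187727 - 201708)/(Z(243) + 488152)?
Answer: -389435/14837059 ≈ -0.026247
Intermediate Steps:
Z(E) = E³ (Z(E) = E²*E = E³)
(-187727 - 201708)/(Z(243) + 488152) = (-187727 - 201708)/(243³ + 488152) = -389435/(14348907 + 488152) = -389435/14837059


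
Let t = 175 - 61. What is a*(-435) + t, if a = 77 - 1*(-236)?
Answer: -136041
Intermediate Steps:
t = 114
a = 313 (a = 77 + 236 = 313)
a*(-435) + t = 313*(-435) + 114 = -136155 + 114 = -136041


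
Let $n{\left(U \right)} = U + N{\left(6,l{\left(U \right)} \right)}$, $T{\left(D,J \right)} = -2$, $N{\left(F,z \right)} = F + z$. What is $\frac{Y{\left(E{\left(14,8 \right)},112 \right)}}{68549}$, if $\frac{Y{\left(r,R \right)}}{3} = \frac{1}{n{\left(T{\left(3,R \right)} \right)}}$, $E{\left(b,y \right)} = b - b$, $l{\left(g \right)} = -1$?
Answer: $\frac{1}{68549} \approx 1.4588 \cdot 10^{-5}$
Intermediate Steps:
$n{\left(U \right)} = 5 + U$ ($n{\left(U \right)} = U + \left(6 - 1\right) = U + 5 = 5 + U$)
$E{\left(b,y \right)} = 0$
$Y{\left(r,R \right)} = 1$ ($Y{\left(r,R \right)} = \frac{3}{5 - 2} = \frac{3}{3} = 3 \cdot \frac{1}{3} = 1$)
$\frac{Y{\left(E{\left(14,8 \right)},112 \right)}}{68549} = 1 \cdot \frac{1}{68549} = \frac{1}{68549}$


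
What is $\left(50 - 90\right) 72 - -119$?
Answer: $-2761$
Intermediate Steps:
$\left(50 - 90\right) 72 - -119 = \left(-40\right) 72 + 119 = -2880 + 119 = -2761$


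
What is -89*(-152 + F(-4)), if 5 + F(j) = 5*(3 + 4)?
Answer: 10858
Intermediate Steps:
F(j) = 30 (F(j) = -5 + 5*(3 + 4) = -5 + 5*7 = -5 + 35 = 30)
-89*(-152 + F(-4)) = -89*(-152 + 30) = -89*(-122) = 10858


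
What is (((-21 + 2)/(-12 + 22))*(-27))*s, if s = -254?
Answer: -65151/5 ≈ -13030.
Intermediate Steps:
(((-21 + 2)/(-12 + 22))*(-27))*s = (((-21 + 2)/(-12 + 22))*(-27))*(-254) = (-19/10*(-27))*(-254) = (-19*⅒*(-27))*(-254) = -19/10*(-27)*(-254) = (513/10)*(-254) = -65151/5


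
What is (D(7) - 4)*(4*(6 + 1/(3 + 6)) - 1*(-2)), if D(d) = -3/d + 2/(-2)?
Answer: -1292/9 ≈ -143.56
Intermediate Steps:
D(d) = -1 - 3/d (D(d) = -3/d + 2*(-½) = -3/d - 1 = -1 - 3/d)
(D(7) - 4)*(4*(6 + 1/(3 + 6)) - 1*(-2)) = ((-3 - 1*7)/7 - 4)*(4*(6 + 1/(3 + 6)) - 1*(-2)) = ((-3 - 7)/7 - 4)*(4*(6 + 1/9) + 2) = ((⅐)*(-10) - 4)*(4*(6 + ⅑) + 2) = (-10/7 - 4)*(4*(55/9) + 2) = -38*(220/9 + 2)/7 = -38/7*238/9 = -1292/9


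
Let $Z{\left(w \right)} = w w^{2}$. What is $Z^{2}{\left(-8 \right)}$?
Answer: $262144$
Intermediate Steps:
$Z{\left(w \right)} = w^{3}$
$Z^{2}{\left(-8 \right)} = \left(\left(-8\right)^{3}\right)^{2} = \left(-512\right)^{2} = 262144$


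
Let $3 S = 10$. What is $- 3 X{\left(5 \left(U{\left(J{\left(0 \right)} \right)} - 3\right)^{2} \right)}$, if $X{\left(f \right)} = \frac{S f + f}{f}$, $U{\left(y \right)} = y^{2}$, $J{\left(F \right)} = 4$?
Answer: $-13$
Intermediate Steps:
$S = \frac{10}{3}$ ($S = \frac{1}{3} \cdot 10 = \frac{10}{3} \approx 3.3333$)
$X{\left(f \right)} = \frac{13}{3}$ ($X{\left(f \right)} = \frac{\frac{10 f}{3} + f}{f} = \frac{\frac{13}{3} f}{f} = \frac{13}{3}$)
$- 3 X{\left(5 \left(U{\left(J{\left(0 \right)} \right)} - 3\right)^{2} \right)} = \left(-3\right) \frac{13}{3} = -13$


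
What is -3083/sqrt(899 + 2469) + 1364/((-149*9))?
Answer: -1364/1341 - 3083*sqrt(842)/1684 ≈ -54.141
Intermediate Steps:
-3083/sqrt(899 + 2469) + 1364/((-149*9)) = -3083*sqrt(842)/1684 + 1364/(-1341) = -3083*sqrt(842)/1684 + 1364*(-1/1341) = -3083*sqrt(842)/1684 - 1364/1341 = -1364/1341 - 3083*sqrt(842)/1684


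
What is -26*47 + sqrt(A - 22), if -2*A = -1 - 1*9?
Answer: -1222 + I*sqrt(17) ≈ -1222.0 + 4.1231*I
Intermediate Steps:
A = 5 (A = -(-1 - 1*9)/2 = -(-1 - 9)/2 = -1/2*(-10) = 5)
-26*47 + sqrt(A - 22) = -26*47 + sqrt(5 - 22) = -1222 + sqrt(-17) = -1222 + I*sqrt(17)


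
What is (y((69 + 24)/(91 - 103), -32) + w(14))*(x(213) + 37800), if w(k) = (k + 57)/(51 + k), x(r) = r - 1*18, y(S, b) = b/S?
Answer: 79949079/403 ≈ 1.9838e+5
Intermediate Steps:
x(r) = -18 + r (x(r) = r - 18 = -18 + r)
w(k) = (57 + k)/(51 + k)
(y((69 + 24)/(91 - 103), -32) + w(14))*(x(213) + 37800) = (-32*(91 - 103)/(69 + 24) + (57 + 14)/(51 + 14))*((-18 + 213) + 37800) = (-32/(93/(-12)) + 71/65)*(195 + 37800) = (-32/(93*(-1/12)) + (1/65)*71)*37995 = (-32/(-31/4) + 71/65)*37995 = (-32*(-4/31) + 71/65)*37995 = (128/31 + 71/65)*37995 = (10521/2015)*37995 = 79949079/403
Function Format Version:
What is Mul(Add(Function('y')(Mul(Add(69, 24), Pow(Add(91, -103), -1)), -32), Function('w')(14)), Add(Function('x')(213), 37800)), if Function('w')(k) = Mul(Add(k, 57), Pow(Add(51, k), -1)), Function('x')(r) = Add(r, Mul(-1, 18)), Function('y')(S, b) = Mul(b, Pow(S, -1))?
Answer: Rational(79949079, 403) ≈ 1.9838e+5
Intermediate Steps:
Function('x')(r) = Add(-18, r) (Function('x')(r) = Add(r, -18) = Add(-18, r))
Function('w')(k) = Mul(Pow(Add(51, k), -1), Add(57, k)) (Function('w')(k) = Mul(Add(57, k), Pow(Add(51, k), -1)) = Mul(Pow(Add(51, k), -1), Add(57, k)))
Mul(Add(Function('y')(Mul(Add(69, 24), Pow(Add(91, -103), -1)), -32), Function('w')(14)), Add(Function('x')(213), 37800)) = Mul(Add(Mul(-32, Pow(Mul(Add(69, 24), Pow(Add(91, -103), -1)), -1)), Mul(Pow(Add(51, 14), -1), Add(57, 14))), Add(Add(-18, 213), 37800)) = Mul(Add(Mul(-32, Pow(Mul(93, Pow(-12, -1)), -1)), Mul(Pow(65, -1), 71)), Add(195, 37800)) = Mul(Add(Mul(-32, Pow(Mul(93, Rational(-1, 12)), -1)), Mul(Rational(1, 65), 71)), 37995) = Mul(Add(Mul(-32, Pow(Rational(-31, 4), -1)), Rational(71, 65)), 37995) = Mul(Add(Mul(-32, Rational(-4, 31)), Rational(71, 65)), 37995) = Mul(Add(Rational(128, 31), Rational(71, 65)), 37995) = Mul(Rational(10521, 2015), 37995) = Rational(79949079, 403)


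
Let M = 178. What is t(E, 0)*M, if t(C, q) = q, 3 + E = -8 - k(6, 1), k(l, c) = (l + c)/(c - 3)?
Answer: 0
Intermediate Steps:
k(l, c) = (c + l)/(-3 + c)
E = -15/2 (E = -3 + (-8 - (1 + 6)/(-3 + 1)) = -3 + (-8 - 7/(-2)) = -3 + (-8 - (-1)*7/2) = -3 + (-8 - 1*(-7/2)) = -3 + (-8 + 7/2) = -3 - 9/2 = -15/2 ≈ -7.5000)
t(E, 0)*M = 0*178 = 0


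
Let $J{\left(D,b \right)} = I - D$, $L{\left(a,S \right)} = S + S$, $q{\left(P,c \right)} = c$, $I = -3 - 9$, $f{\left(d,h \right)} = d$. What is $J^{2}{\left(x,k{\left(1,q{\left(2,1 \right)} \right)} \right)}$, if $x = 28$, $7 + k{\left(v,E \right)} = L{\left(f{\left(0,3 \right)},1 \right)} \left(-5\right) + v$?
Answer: $1600$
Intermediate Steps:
$I = -12$
$L{\left(a,S \right)} = 2 S$
$k{\left(v,E \right)} = -17 + v$ ($k{\left(v,E \right)} = -7 + \left(2 \cdot 1 \left(-5\right) + v\right) = -7 + \left(2 \left(-5\right) + v\right) = -7 + \left(-10 + v\right) = -17 + v$)
$J{\left(D,b \right)} = -12 - D$
$J^{2}{\left(x,k{\left(1,q{\left(2,1 \right)} \right)} \right)} = \left(-12 - 28\right)^{2} = \left(-40\right)^{2} = 1600$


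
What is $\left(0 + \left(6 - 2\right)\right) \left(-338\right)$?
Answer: $-1352$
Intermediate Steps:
$\left(0 + \left(6 - 2\right)\right) \left(-338\right) = \left(0 + 4\right) \left(-338\right) = 4 \left(-338\right) = -1352$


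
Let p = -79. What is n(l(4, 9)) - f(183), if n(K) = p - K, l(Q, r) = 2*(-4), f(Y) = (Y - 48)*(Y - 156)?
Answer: -3716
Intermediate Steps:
f(Y) = (-156 + Y)*(-48 + Y) (f(Y) = (-48 + Y)*(-156 + Y) = (-156 + Y)*(-48 + Y))
l(Q, r) = -8
n(K) = -79 - K
n(l(4, 9)) - f(183) = (-79 - 1*(-8)) - (7488 + 183² - 204*183) = (-79 + 8) - (7488 + 33489 - 37332) = -71 - 1*3645 = -71 - 3645 = -3716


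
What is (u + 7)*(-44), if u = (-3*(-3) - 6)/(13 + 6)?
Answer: -5984/19 ≈ -314.95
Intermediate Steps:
u = 3/19 (u = (9 - 6)/19 = 3*(1/19) = 3/19 ≈ 0.15789)
(u + 7)*(-44) = (3/19 + 7)*(-44) = (136/19)*(-44) = -5984/19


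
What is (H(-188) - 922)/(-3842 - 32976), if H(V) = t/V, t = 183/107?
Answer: 18547135/740630888 ≈ 0.025042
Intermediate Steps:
t = 183/107 (t = 183*(1/107) = 183/107 ≈ 1.7103)
H(V) = 183/(107*V)
(H(-188) - 922)/(-3842 - 32976) = ((183/107)/(-188) - 922)/(-3842 - 32976) = ((183/107)*(-1/188) - 922)/(-36818) = (-183/20116 - 922)*(-1/36818) = -18547135/20116*(-1/36818) = 18547135/740630888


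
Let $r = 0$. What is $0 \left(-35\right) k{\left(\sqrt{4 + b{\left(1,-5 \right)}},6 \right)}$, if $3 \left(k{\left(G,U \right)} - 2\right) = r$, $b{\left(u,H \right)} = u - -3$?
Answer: $0$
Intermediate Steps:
$b{\left(u,H \right)} = 3 + u$ ($b{\left(u,H \right)} = u + 3 = 3 + u$)
$k{\left(G,U \right)} = 2$ ($k{\left(G,U \right)} = 2 + \frac{1}{3} \cdot 0 = 2 + 0 = 2$)
$0 \left(-35\right) k{\left(\sqrt{4 + b{\left(1,-5 \right)}},6 \right)} = 0 \left(-35\right) 2 = 0 \cdot 2 = 0$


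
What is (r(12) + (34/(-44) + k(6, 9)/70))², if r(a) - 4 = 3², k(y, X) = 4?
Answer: 89472681/592900 ≈ 150.91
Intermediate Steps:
r(a) = 13 (r(a) = 4 + 3² = 4 + 9 = 13)
(r(12) + (34/(-44) + k(6, 9)/70))² = (13 + (34/(-44) + 4/70))² = (13 + (34*(-1/44) + 4*(1/70)))² = (13 + (-17/22 + 2/35))² = (13 - 551/770)² = (9459/770)² = 89472681/592900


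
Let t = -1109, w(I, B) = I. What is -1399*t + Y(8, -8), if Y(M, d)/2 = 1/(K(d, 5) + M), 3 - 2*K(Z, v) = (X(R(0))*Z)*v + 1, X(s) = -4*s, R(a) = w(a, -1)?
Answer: 13963421/9 ≈ 1.5515e+6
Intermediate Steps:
R(a) = a
K(Z, v) = 1 (K(Z, v) = 3/2 - (((-4*0)*Z)*v + 1)/2 = 3/2 - ((0*Z)*v + 1)/2 = 3/2 - (0*v + 1)/2 = 3/2 - (0 + 1)/2 = 3/2 - 1/2*1 = 3/2 - 1/2 = 1)
Y(M, d) = 2/(1 + M)
-1399*t + Y(8, -8) = -1399*(-1109) + 2/(1 + 8) = 1551491 + 2/9 = 13963421/9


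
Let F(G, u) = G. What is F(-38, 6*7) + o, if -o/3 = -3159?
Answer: 9439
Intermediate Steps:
o = 9477 (o = -3*(-3159) = 9477)
F(-38, 6*7) + o = -38 + 9477 = 9439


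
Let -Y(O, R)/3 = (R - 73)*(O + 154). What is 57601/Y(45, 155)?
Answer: -57601/48954 ≈ -1.1766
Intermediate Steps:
Y(O, R) = -3*(-73 + R)*(154 + O) (Y(O, R) = -3*(R - 73)*(O + 154) = -3*(-73 + R)*(154 + O))
57601/Y(45, 155) = 57601/(33726 - 462*155 + 219*45 - 3*45*155) = 57601/(33726 - 71610 + 9855 - 20925) = 57601/(-48954) = 57601*(-1/48954) = -57601/48954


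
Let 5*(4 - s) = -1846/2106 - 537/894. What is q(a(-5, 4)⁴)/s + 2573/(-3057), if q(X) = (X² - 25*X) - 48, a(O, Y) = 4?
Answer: 21799144124099/1584800769 ≈ 13755.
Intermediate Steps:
s = 518417/120690 (s = 4 - (-1846/2106 - 537/894)/5 = 4 - (-1846*1/2106 - 537*1/894)/5 = 4 - (-71/81 - 179/298)/5 = 4 - ⅕*(-35657/24138) = 4 + 35657/120690 = 518417/120690 ≈ 4.2954)
q(X) = -48 + X² - 25*X
q(a(-5, 4)⁴)/s + 2573/(-3057) = (-48 + (4⁴)² - 25*4⁴)/(518417/120690) + 2573/(-3057) = (-48 + 256² - 25*256)*(120690/518417) + 2573*(-1/3057) = (-48 + 65536 - 6400)*(120690/518417) - 2573/3057 = 59088*(120690/518417) - 2573/3057 = 7131330720/518417 - 2573/3057 = 21799144124099/1584800769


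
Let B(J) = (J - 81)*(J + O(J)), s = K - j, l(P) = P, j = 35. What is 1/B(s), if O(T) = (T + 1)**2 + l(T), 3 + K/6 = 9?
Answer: -1/480 ≈ -0.0020833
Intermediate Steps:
K = 36 (K = -18 + 6*9 = -18 + 54 = 36)
s = 1 (s = 36 - 1*35 = 36 - 35 = 1)
O(T) = T + (1 + T)**2 (O(T) = (T + 1)**2 + T = (1 + T)**2 + T = T + (1 + T)**2)
B(J) = (-81 + J)*((1 + J)**2 + 2*J) (B(J) = (J - 81)*(J + (J + (1 + J)**2)) = (-81 + J)*((1 + J)**2 + 2*J))
1/B(s) = 1/(-81 + 1**3 - 323*1 - 77*1**2) = 1/(-81 + 1 - 323 - 77*1) = 1/(-81 + 1 - 323 - 77) = 1/(-480) = -1/480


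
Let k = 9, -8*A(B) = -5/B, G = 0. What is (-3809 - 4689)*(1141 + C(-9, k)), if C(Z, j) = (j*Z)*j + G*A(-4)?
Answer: -3501176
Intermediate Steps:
A(B) = 5/(8*B) (A(B) = -(-5)/(8*B) = 5/(8*B))
C(Z, j) = Z*j**2 (C(Z, j) = (j*Z)*j + 0*((5/8)/(-4)) = (Z*j)*j + 0*((5/8)*(-1/4)) = Z*j**2 + 0*(-5/32) = Z*j**2 + 0 = Z*j**2)
(-3809 - 4689)*(1141 + C(-9, k)) = (-3809 - 4689)*(1141 - 9*9**2) = -8498*(1141 - 9*81) = -8498*(1141 - 729) = -8498*412 = -3501176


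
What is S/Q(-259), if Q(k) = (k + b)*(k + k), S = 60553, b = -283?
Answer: 60553/280756 ≈ 0.21568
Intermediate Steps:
Q(k) = 2*k*(-283 + k) (Q(k) = (k - 283)*(k + k) = (-283 + k)*(2*k) = 2*k*(-283 + k))
S/Q(-259) = 60553/((2*(-259)*(-283 - 259))) = 60553/((2*(-259)*(-542))) = 60553/280756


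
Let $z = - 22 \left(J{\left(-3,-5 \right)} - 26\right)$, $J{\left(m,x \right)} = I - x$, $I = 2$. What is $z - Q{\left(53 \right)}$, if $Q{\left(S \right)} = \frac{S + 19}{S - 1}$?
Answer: $\frac{5416}{13} \approx 416.62$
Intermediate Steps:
$J{\left(m,x \right)} = 2 - x$
$Q{\left(S \right)} = \frac{19 + S}{-1 + S}$
$z = 418$ ($z = - 22 \left(\left(2 - -5\right) - 26\right) = - 22 \left(\left(2 + 5\right) - 26\right) = - 22 \left(7 - 26\right) = \left(-22\right) \left(-19\right) = 418$)
$z - Q{\left(53 \right)} = 418 - \frac{19 + 53}{-1 + 53} = 418 - \frac{1}{52} \cdot 72 = 418 - \frac{18}{13} = \frac{5416}{13}$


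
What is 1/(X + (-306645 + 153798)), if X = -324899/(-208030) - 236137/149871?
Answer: -31177664130/4765412859920191 ≈ -6.5425e-6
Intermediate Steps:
X = -430642081/31177664130 (X = -324899*(-1/208030) - 236137*1/149871 = 324899/208030 - 236137/149871 = -430642081/31177664130 ≈ -0.013813)
1/(X + (-306645 + 153798)) = 1/(-430642081/31177664130 + (-306645 + 153798)) = 1/(-430642081/31177664130 - 152847) = 1/(-4765412859920191/31177664130) = -31177664130/4765412859920191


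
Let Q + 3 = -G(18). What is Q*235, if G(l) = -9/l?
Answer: -1175/2 ≈ -587.50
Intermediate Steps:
Q = -5/2 (Q = -3 - (-9)/18 = -3 - 1*(-1/2) = -3 + 1/2 = -5/2 ≈ -2.5000)
Q*235 = -5/2*235 = -1175/2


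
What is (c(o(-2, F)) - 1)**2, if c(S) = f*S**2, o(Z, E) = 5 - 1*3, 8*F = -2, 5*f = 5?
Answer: 9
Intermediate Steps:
f = 1 (f = (1/5)*5 = 1)
F = -1/4 (F = (1/8)*(-2) = -1/4 ≈ -0.25000)
o(Z, E) = 2 (o(Z, E) = 5 - 3 = 2)
c(S) = S**2 (c(S) = 1*S**2 = S**2)
(c(o(-2, F)) - 1)**2 = (2**2 - 1)**2 = (4 - 1)**2 = 3**2 = 9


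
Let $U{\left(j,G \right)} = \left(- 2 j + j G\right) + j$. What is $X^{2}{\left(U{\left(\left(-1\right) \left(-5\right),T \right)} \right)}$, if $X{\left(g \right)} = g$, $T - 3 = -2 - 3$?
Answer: $225$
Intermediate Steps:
$T = -2$ ($T = 3 - 5 = -2$)
$U{\left(j,G \right)} = - j + G j$ ($U{\left(j,G \right)} = \left(- 2 j + G j\right) + j = - j + G j$)
$X^{2}{\left(U{\left(\left(-1\right) \left(-5\right),T \right)} \right)} = \left(\left(-1\right) \left(-5\right) \left(-1 - 2\right)\right)^{2} = \left(5 \left(-3\right)\right)^{2} = \left(-15\right)^{2} = 225$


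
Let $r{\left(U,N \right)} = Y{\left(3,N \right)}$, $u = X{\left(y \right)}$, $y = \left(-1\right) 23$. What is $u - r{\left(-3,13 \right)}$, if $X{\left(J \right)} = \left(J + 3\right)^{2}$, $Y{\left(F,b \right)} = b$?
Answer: $387$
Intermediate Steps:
$y = -23$
$X{\left(J \right)} = \left(3 + J\right)^{2}$
$u = 400$ ($u = \left(3 - 23\right)^{2} = \left(-20\right)^{2} = 400$)
$r{\left(U,N \right)} = N$
$u - r{\left(-3,13 \right)} = 400 - 13 = 387$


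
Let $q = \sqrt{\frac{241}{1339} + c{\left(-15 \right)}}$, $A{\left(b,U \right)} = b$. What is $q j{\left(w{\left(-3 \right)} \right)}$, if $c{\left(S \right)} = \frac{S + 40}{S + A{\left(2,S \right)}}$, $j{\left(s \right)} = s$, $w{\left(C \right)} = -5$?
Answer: $- \frac{5 i \sqrt{3125226}}{1339} \approx - 6.6013 i$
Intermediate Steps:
$c{\left(S \right)} = \frac{40 + S}{2 + S}$ ($c{\left(S \right)} = \frac{S + 40}{S + 2} = \frac{40 + S}{2 + S}$)
$q = \frac{i \sqrt{3125226}}{1339}$ ($q = \sqrt{\frac{241}{1339} + \frac{40 - 15}{2 - 15}} = \sqrt{241 \cdot \frac{1}{1339} + \frac{1}{-13} \cdot 25} = \sqrt{\frac{241}{1339} - \frac{25}{13}} = \sqrt{- \frac{2334}{1339}} = \frac{i \sqrt{3125226}}{1339} \approx 1.3203 i$)
$q j{\left(w{\left(-3 \right)} \right)} = \frac{i \sqrt{3125226}}{1339} \left(-5\right) = - \frac{5 i \sqrt{3125226}}{1339}$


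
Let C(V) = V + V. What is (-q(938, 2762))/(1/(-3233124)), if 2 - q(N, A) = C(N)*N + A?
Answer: -5698212927552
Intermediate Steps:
C(V) = 2*V
q(N, A) = 2 - A - 2*N**2 (q(N, A) = 2 - ((2*N)*N + A) = 2 - (2*N**2 + A) = 2 - (A + 2*N**2) = 2 + (-A - 2*N**2) = 2 - A - 2*N**2)
(-q(938, 2762))/(1/(-3233124)) = (-(2 - 1*2762 - 2*938**2))/(1/(-3233124)) = (-(2 - 2762 - 2*879844))/(-1/3233124) = -(2 - 2762 - 1759688)*(-3233124) = -1*(-1762448)*(-3233124) = 1762448*(-3233124) = -5698212927552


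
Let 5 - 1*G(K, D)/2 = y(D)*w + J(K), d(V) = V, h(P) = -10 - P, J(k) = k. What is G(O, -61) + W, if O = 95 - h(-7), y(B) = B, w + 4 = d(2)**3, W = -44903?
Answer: -44601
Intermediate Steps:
w = 4 (w = -4 + 2**3 = -4 + 8 = 4)
O = 98 (O = 95 - (-10 - 1*(-7)) = 95 - (-10 + 7) = 95 - 1*(-3) = 95 + 3 = 98)
G(K, D) = 10 - 8*D - 2*K (G(K, D) = 10 - 2*(D*4 + K) = 10 - 2*(4*D + K) = 10 - 2*(K + 4*D) = 10 + (-8*D - 2*K) = 10 - 8*D - 2*K)
G(O, -61) + W = (10 - 8*(-61) - 2*98) - 44903 = (10 + 488 - 196) - 44903 = 302 - 44903 = -44601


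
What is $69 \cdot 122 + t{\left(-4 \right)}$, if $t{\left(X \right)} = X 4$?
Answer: $8402$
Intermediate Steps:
$t{\left(X \right)} = 4 X$
$69 \cdot 122 + t{\left(-4 \right)} = 69 \cdot 122 + 4 \left(-4\right) = 8418 - 16 = 8402$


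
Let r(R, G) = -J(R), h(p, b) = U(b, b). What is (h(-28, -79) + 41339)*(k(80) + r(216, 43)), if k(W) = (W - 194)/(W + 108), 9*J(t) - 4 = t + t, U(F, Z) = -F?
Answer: -95484597/47 ≈ -2.0316e+6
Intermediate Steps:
h(p, b) = -b
J(t) = 4/9 + 2*t/9 (J(t) = 4/9 + (t + t)/9 = 4/9 + (2*t)/9 = 4/9 + 2*t/9)
r(R, G) = -4/9 - 2*R/9 (r(R, G) = -(4/9 + 2*R/9) = -4/9 - 2*R/9)
k(W) = (-194 + W)/(108 + W)
(h(-28, -79) + 41339)*(k(80) + r(216, 43)) = (-1*(-79) + 41339)*((-194 + 80)/(108 + 80) + (-4/9 - 2/9*216)) = (79 + 41339)*(-114/188 + (-4/9 - 48)) = 41418*((1/188)*(-114) - 436/9) = 41418*(-57/94 - 436/9) = 41418*(-41497/846) = -95484597/47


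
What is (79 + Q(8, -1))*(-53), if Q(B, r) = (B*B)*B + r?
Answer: -31270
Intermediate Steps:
Q(B, r) = r + B**3 (Q(B, r) = B**2*B + r = B**3 + r = r + B**3)
(79 + Q(8, -1))*(-53) = (79 + (-1 + 8**3))*(-53) = (79 + (-1 + 512))*(-53) = (79 + 511)*(-53) = 590*(-53) = -31270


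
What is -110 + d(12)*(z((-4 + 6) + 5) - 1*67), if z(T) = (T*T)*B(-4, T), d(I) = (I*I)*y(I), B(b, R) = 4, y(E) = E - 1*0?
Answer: 222802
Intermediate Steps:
y(E) = E (y(E) = E + 0 = E)
d(I) = I³ (d(I) = (I*I)*I = I²*I = I³)
z(T) = 4*T² (z(T) = (T*T)*4 = T²*4 = 4*T²)
-110 + d(12)*(z((-4 + 6) + 5) - 1*67) = -110 + 12³*(4*((-4 + 6) + 5)² - 1*67) = -110 + 1728*(4*(2 + 5)² - 67) = -110 + 1728*(4*7² - 67) = -110 + 1728*(4*49 - 67) = -110 + 1728*(196 - 67) = -110 + 1728*129 = -110 + 222912 = 222802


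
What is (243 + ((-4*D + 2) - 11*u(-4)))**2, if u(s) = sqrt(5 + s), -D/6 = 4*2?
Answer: 181476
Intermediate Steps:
D = -48 (D = -24*2 = -6*8 = -48)
(243 + ((-4*D + 2) - 11*u(-4)))**2 = (243 + ((-4*(-48) + 2) - 11*sqrt(5 - 4)))**2 = (243 + ((192 + 2) - 11*sqrt(1)))**2 = (243 + (194 - 11*1))**2 = (243 + (194 - 11))**2 = (243 + 183)**2 = 426**2 = 181476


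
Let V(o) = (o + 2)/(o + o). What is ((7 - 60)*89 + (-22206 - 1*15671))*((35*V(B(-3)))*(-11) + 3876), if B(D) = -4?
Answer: -321989343/2 ≈ -1.6099e+8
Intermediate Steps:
V(o) = (2 + o)/(2*o) (V(o) = (2 + o)/((2*o)) = (2 + o)*(1/(2*o)) = (2 + o)/(2*o))
((7 - 60)*89 + (-22206 - 1*15671))*((35*V(B(-3)))*(-11) + 3876) = ((7 - 60)*89 + (-22206 - 1*15671))*((35*((½)*(2 - 4)/(-4)))*(-11) + 3876) = (-53*89 + (-22206 - 15671))*((35*((½)*(-¼)*(-2)))*(-11) + 3876) = (-4717 - 37877)*((35*(¼))*(-11) + 3876) = -42594*((35/4)*(-11) + 3876) = -42594*(-385/4 + 3876) = -42594*15119/4 = -321989343/2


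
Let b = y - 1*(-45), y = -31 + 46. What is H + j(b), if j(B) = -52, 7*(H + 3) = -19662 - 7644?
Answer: -27691/7 ≈ -3955.9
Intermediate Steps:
y = 15
b = 60 (b = 15 - 1*(-45) = 15 + 45 = 60)
H = -27327/7 (H = -3 + (-19662 - 7644)/7 = -3 + (⅐)*(-27306) = -3 - 27306/7 = -27327/7 ≈ -3903.9)
H + j(b) = -27327/7 - 52 = -27691/7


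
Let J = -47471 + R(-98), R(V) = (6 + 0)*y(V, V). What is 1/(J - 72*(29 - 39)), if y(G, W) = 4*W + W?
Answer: -1/49691 ≈ -2.0124e-5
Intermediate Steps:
y(G, W) = 5*W
R(V) = 30*V (R(V) = (6 + 0)*(5*V) = 6*(5*V) = 30*V)
J = -50411 (J = -47471 + 30*(-98) = -47471 - 2940 = -50411)
1/(J - 72*(29 - 39)) = 1/(-50411 - 72*(29 - 39)) = 1/(-50411 - 72*(-10)) = 1/(-50411 + 720) = 1/(-49691) = -1/49691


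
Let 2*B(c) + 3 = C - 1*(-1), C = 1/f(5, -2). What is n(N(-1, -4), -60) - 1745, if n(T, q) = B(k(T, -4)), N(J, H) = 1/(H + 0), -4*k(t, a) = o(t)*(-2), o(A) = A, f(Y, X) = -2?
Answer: -6985/4 ≈ -1746.3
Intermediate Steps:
C = -½ (C = 1/(-2) = -½ ≈ -0.50000)
k(t, a) = t/2 (k(t, a) = -t*(-2)/4 = -(-1)*t/2 = t/2)
N(J, H) = 1/H
B(c) = -5/4 (B(c) = -3/2 + (-½ - 1*(-1))/2 = -3/2 + (-½ + 1)/2 = -3/2 + (½)*(½) = -3/2 + ¼ = -5/4)
n(T, q) = -5/4
n(N(-1, -4), -60) - 1745 = -5/4 - 1745 = -6985/4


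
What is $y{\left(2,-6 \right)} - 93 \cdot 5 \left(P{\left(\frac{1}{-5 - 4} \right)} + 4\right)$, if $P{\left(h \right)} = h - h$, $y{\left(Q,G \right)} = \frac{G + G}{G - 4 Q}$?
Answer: $- \frac{13014}{7} \approx -1859.1$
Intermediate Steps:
$y{\left(Q,G \right)} = \frac{2 G}{G - 4 Q}$
$P{\left(h \right)} = 0$
$y{\left(2,-6 \right)} - 93 \cdot 5 \left(P{\left(\frac{1}{-5 - 4} \right)} + 4\right) = 2 \left(-6\right) \frac{1}{-6 - 8} - 93 \cdot 5 \left(0 + 4\right) = 2 \left(-6\right) \frac{1}{-6 - 8} - 93 \cdot 5 \cdot 4 = 2 \left(-6\right) \frac{1}{-14} - 1860 = 2 \left(-6\right) \left(- \frac{1}{14}\right) - 1860 = \frac{6}{7} - 1860 = - \frac{13014}{7}$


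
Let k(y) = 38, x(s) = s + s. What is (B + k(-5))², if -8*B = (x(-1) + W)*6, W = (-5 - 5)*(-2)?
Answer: 2401/4 ≈ 600.25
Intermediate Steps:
W = 20 (W = -10*(-2) = 20)
x(s) = 2*s
B = -27/2 (B = -(2*(-1) + 20)*6/8 = -(-2 + 20)*6/8 = -9*6/4 = -⅛*108 = -27/2 ≈ -13.500)
(B + k(-5))² = (-27/2 + 38)² = (49/2)² = 2401/4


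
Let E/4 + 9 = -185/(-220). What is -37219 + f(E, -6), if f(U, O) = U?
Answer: -409768/11 ≈ -37252.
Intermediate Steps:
E = -359/11 (E = -36 + 4*(-185/(-220)) = -36 + 4*(-185*(-1/220)) = -36 + 4*(37/44) = -36 + 37/11 = -359/11 ≈ -32.636)
-37219 + f(E, -6) = -37219 - 359/11 = -409768/11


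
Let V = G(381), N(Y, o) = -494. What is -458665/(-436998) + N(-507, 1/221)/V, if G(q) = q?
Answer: -13708549/55498746 ≈ -0.24701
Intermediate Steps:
V = 381
-458665/(-436998) + N(-507, 1/221)/V = -458665/(-436998) - 494/381 = -458665*(-1/436998) - 494*1/381 = 458665/436998 - 494/381 = -13708549/55498746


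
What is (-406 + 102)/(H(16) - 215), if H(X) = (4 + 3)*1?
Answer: 19/13 ≈ 1.4615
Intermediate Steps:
H(X) = 7 (H(X) = 7*1 = 7)
(-406 + 102)/(H(16) - 215) = (-406 + 102)/(7 - 215) = -304/(-208) = -304*(-1/208) = 19/13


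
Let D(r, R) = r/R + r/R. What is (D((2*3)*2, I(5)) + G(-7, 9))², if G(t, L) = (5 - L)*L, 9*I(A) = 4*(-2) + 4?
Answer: 8100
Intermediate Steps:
I(A) = -4/9 (I(A) = (4*(-2) + 4)/9 = (-8 + 4)/9 = (⅑)*(-4) = -4/9)
D(r, R) = 2*r/R
G(t, L) = L*(5 - L)
(D((2*3)*2, I(5)) + G(-7, 9))² = (2*((2*3)*2)/(-4/9) + 9*(5 - 1*9))² = (2*(6*2)*(-9/4) + 9*(5 - 9))² = (2*12*(-9/4) + 9*(-4))² = (-54 - 36)² = (-90)² = 8100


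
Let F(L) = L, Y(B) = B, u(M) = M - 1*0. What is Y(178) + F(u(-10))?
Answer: 168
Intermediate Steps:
u(M) = M (u(M) = M + 0 = M)
Y(178) + F(u(-10)) = 178 - 10 = 168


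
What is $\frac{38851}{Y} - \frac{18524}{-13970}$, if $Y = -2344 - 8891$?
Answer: $- \frac{3042103}{1426845} \approx -2.132$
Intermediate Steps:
$Y = -11235$
$\frac{38851}{Y} - \frac{18524}{-13970} = \frac{38851}{-11235} - \frac{18524}{-13970} = 38851 \left(- \frac{1}{11235}\right) - - \frac{842}{635} = - \frac{38851}{11235} + \frac{842}{635} = - \frac{3042103}{1426845}$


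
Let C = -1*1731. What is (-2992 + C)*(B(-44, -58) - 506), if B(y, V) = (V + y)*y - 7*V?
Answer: -20724524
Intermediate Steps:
C = -1731
B(y, V) = -7*V + y*(V + y) (B(y, V) = y*(V + y) - 7*V = -7*V + y*(V + y))
(-2992 + C)*(B(-44, -58) - 506) = (-2992 - 1731)*(((-44)² - 7*(-58) - 58*(-44)) - 506) = -4723*((1936 + 406 + 2552) - 506) = -4723*(4894 - 506) = -4723*4388 = -20724524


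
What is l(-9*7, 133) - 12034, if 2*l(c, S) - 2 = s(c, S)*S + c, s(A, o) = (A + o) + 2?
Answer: -14553/2 ≈ -7276.5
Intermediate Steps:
s(A, o) = 2 + A + o
l(c, S) = 1 + c/2 + S*(2 + S + c)/2 (l(c, S) = 1 + ((2 + c + S)*S + c)/2 = 1 + ((2 + S + c)*S + c)/2 = 1 + (S*(2 + S + c) + c)/2 = 1 + (c + S*(2 + S + c))/2 = 1 + (c/2 + S*(2 + S + c)/2) = 1 + c/2 + S*(2 + S + c)/2)
l(-9*7, 133) - 12034 = (1 + (-9*7)/2 + (1/2)*133*(2 + 133 - 9*7)) - 12034 = (1 + (1/2)*(-63) + (1/2)*133*(2 + 133 - 63)) - 12034 = (1 - 63/2 + (1/2)*133*72) - 12034 = (1 - 63/2 + 4788) - 12034 = 9515/2 - 12034 = -14553/2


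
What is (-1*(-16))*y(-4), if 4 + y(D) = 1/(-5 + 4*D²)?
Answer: -3760/59 ≈ -63.729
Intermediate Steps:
y(D) = -4 + 1/(-5 + 4*D²)
(-1*(-16))*y(-4) = (-1*(-16))*((21 - 16*(-4)²)/(-5 + 4*(-4)²)) = 16*((21 - 16*16)/(-5 + 4*16)) = 16*((21 - 256)/(-5 + 64)) = 16*(-235/59) = -3760/59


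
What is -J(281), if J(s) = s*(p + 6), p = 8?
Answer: -3934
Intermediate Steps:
J(s) = 14*s (J(s) = s*(8 + 6) = s*14 = 14*s)
-J(281) = -14*281 = -1*3934 = -3934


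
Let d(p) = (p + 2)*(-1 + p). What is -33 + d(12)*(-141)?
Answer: -21747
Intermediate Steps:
d(p) = (-1 + p)*(2 + p) (d(p) = (2 + p)*(-1 + p) = (-1 + p)*(2 + p))
-33 + d(12)*(-141) = -33 + (-2 + 12 + 12**2)*(-141) = -33 + (-2 + 12 + 144)*(-141) = -33 + 154*(-141) = -33 - 21714 = -21747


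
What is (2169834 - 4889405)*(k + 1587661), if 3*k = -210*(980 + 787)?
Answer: -3981373076441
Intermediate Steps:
k = -123690 (k = (-210*(980 + 787))/3 = (-210*1767)/3 = (⅓)*(-371070) = -123690)
(2169834 - 4889405)*(k + 1587661) = (2169834 - 4889405)*(-123690 + 1587661) = -2719571*1463971 = -3981373076441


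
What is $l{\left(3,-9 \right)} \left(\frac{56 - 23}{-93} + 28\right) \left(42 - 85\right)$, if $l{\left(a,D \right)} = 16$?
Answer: $- \frac{589616}{31} \approx -19020.0$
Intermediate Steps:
$l{\left(3,-9 \right)} \left(\frac{56 - 23}{-93} + 28\right) \left(42 - 85\right) = 16 \left(\frac{56 - 23}{-93} + 28\right) \left(42 - 85\right) = 16 \left(\left(56 - 23\right) \left(- \frac{1}{93}\right) + 28\right) \left(-43\right) = 16 \left(33 \left(- \frac{1}{93}\right) + 28\right) \left(-43\right) = 16 \left(- \frac{11}{31} + 28\right) \left(-43\right) = 16 \cdot \frac{857}{31} \left(-43\right) = 16 \left(- \frac{36851}{31}\right) = - \frac{589616}{31}$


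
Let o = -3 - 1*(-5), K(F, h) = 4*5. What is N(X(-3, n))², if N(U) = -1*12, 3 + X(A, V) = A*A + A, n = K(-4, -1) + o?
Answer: 144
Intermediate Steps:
K(F, h) = 20
o = 2 (o = -3 + 5 = 2)
n = 22 (n = 20 + 2 = 22)
X(A, V) = -3 + A + A² (X(A, V) = -3 + (A*A + A) = -3 + (A² + A) = -3 + (A + A²) = -3 + A + A²)
N(U) = -12
N(X(-3, n))² = (-12)² = 144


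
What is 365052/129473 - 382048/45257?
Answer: -32943742340/5859559561 ≈ -5.6222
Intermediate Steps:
365052/129473 - 382048/45257 = -32943742340/5859559561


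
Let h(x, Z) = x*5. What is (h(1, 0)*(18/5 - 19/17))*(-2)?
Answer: -422/17 ≈ -24.824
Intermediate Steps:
h(x, Z) = 5*x
(h(1, 0)*(18/5 - 19/17))*(-2) = ((5*1)*(18/5 - 19/17))*(-2) = (5*(18*(⅕) - 19*1/17))*(-2) = (5*(18/5 - 19/17))*(-2) = (5*(211/85))*(-2) = (211/17)*(-2) = -422/17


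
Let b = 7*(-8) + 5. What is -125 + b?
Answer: -176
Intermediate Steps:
b = -51 (b = -56 + 5 = -51)
-125 + b = -125 - 51 = -176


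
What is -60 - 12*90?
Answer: -1140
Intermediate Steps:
-60 - 12*90 = -60 - 1080 = -1140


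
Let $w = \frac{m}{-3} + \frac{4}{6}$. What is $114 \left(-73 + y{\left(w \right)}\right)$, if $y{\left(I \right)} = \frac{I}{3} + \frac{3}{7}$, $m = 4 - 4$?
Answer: $- \frac{173204}{21} \approx -8247.8$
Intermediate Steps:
$m = 0$
$w = \frac{2}{3}$ ($w = \frac{0}{-3} + \frac{4}{6} = 0 \left(- \frac{1}{3}\right) + 4 \cdot \frac{1}{6} = 0 + \frac{2}{3} = \frac{2}{3} \approx 0.66667$)
$y{\left(I \right)} = \frac{3}{7} + \frac{I}{3}$ ($y{\left(I \right)} = I \frac{1}{3} + 3 \cdot \frac{1}{7} = \frac{I}{3} + \frac{3}{7} = \frac{3}{7} + \frac{I}{3}$)
$114 \left(-73 + y{\left(w \right)}\right) = 114 \left(-73 + \left(\frac{3}{7} + \frac{1}{3} \cdot \frac{2}{3}\right)\right) = 114 \left(-73 + \left(\frac{3}{7} + \frac{2}{9}\right)\right) = 114 \left(-73 + \frac{41}{63}\right) = 114 \left(- \frac{4558}{63}\right) = - \frac{173204}{21}$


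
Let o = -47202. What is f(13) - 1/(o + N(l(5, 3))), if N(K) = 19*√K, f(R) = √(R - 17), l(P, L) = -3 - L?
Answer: (-94404 + I + 38*I*√6)/(19*√6 + 47202*I) ≈ 2.1186e-5 + 2.0*I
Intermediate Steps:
f(R) = √(-17 + R)
f(13) - 1/(o + N(l(5, 3))) = √(-17 + 13) - 1/(-47202 + 19*√(-3 - 1*3)) = √(-4) - 1/(-47202 + 19*√(-3 - 3)) = 2*I - 1/(-47202 + 19*√(-6)) = 2*I - 1/(-47202 + 19*(I*√6)) = 2*I - 1/(-47202 + 19*I*√6) = -1/(-47202 + 19*I*√6) + 2*I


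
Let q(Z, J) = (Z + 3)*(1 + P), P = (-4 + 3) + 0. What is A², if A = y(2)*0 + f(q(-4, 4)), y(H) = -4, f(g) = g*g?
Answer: 0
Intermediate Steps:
P = -1 (P = -1 + 0 = -1)
q(Z, J) = 0 (q(Z, J) = (Z + 3)*(1 - 1) = (3 + Z)*0 = 0)
f(g) = g²
A = 0 (A = -4*0 + 0² = 0 + 0 = 0)
A² = 0² = 0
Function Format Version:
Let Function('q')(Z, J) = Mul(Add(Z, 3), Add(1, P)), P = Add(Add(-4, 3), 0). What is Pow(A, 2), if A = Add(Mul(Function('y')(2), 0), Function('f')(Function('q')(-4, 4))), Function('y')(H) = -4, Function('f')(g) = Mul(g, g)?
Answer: 0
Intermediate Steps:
P = -1 (P = Add(-1, 0) = -1)
Function('q')(Z, J) = 0 (Function('q')(Z, J) = Mul(Add(Z, 3), Add(1, -1)) = Mul(Add(3, Z), 0) = 0)
Function('f')(g) = Pow(g, 2)
A = 0 (A = Add(Mul(-4, 0), Pow(0, 2)) = Add(0, 0) = 0)
Pow(A, 2) = Pow(0, 2) = 0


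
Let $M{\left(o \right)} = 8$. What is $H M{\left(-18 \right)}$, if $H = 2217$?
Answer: $17736$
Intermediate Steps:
$H M{\left(-18 \right)} = 2217 \cdot 8 = 17736$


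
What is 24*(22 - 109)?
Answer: -2088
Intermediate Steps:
24*(22 - 109) = 24*(-87) = -2088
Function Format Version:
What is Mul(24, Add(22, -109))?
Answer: -2088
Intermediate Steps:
Mul(24, Add(22, -109)) = Mul(24, -87) = -2088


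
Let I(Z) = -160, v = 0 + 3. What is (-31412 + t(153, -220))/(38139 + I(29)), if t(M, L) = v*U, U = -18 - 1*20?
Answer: -31526/37979 ≈ -0.83009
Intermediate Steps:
v = 3
U = -38 (U = -18 - 20 = -38)
t(M, L) = -114 (t(M, L) = 3*(-38) = -114)
(-31412 + t(153, -220))/(38139 + I(29)) = (-31412 - 114)/(38139 - 160) = -31526/37979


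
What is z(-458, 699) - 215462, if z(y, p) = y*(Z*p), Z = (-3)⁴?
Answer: -26146964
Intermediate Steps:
Z = 81
z(y, p) = 81*p*y (z(y, p) = y*(81*p) = 81*p*y)
z(-458, 699) - 215462 = 81*699*(-458) - 215462 = -25931502 - 215462 = -26146964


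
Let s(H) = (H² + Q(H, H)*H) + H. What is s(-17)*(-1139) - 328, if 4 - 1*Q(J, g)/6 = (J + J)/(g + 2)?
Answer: -543804/5 ≈ -1.0876e+5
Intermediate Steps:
Q(J, g) = 24 - 12*J/(2 + g) (Q(J, g) = 24 - 6*(J + J)/(g + 2) = 24 - 6*2*J/(2 + g) = 24 - 12*J/(2 + g))
s(H) = H + H² + 12*H*(4 + H)/(2 + H) (s(H) = (H² + (12*(4 - H + 2*H)/(2 + H))*H) + H = (H² + (12*(4 + H)/(2 + H))*H) + H = (H² + 12*H*(4 + H)/(2 + H)) + H = H + H² + 12*H*(4 + H)/(2 + H))
s(-17)*(-1139) - 328 = -17*(50 + (-17)² + 15*(-17))/(2 - 17)*(-1139) - 328 = -17*(50 + 289 - 255)/(-15)*(-1139) - 328 = -17*(-1/15)*84*(-1139) - 328 = (476/5)*(-1139) - 328 = -542164/5 - 328 = -543804/5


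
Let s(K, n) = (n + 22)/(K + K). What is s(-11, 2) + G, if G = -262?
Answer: -2894/11 ≈ -263.09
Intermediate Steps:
s(K, n) = (22 + n)/(2*K) (s(K, n) = (22 + n)/((2*K)) = (22 + n)*(1/(2*K)) = (22 + n)/(2*K))
s(-11, 2) + G = (½)*(22 + 2)/(-11) - 262 = (½)*(-1/11)*24 - 262 = -12/11 - 262 = -2894/11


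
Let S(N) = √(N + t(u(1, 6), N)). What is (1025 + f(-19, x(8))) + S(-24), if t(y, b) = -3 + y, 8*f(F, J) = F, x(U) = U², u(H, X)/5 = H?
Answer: 8181/8 + I*√22 ≈ 1022.6 + 4.6904*I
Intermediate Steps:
u(H, X) = 5*H
f(F, J) = F/8
S(N) = √(2 + N) (S(N) = √(N + (-3 + 5*1)) = √(N + (-3 + 5)) = √(N + 2) = √(2 + N))
(1025 + f(-19, x(8))) + S(-24) = (1025 + (⅛)*(-19)) + √(2 - 24) = (1025 - 19/8) + √(-22) = 8181/8 + I*√22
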